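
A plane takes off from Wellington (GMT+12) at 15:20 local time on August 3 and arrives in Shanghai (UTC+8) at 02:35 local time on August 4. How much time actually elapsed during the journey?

15 hours 15 minutes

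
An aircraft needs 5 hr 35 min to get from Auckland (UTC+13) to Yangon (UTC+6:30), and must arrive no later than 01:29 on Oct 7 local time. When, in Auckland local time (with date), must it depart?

02:24 on October 7

Target arrival in UTC: 01:29 − 6:30 = 18:59 on Oct 6.
Subtract 5 hours and 35 minutes → departure 13:24 UTC on Oct 6.
Auckland is UTC+13:00: 13:24 + 13:00 = 02:24 on Oct 7.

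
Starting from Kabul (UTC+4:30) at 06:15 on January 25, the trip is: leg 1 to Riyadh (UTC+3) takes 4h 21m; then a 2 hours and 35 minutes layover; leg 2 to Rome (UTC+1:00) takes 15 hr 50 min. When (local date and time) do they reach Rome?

Convert departure to UTC: 06:15 − 4:30 = 01:45 UTC on Jan 25.
Add 4 hours and 21 minutes leg 1 → 06:06 UTC.
Add 2 hours and 35 minutes layover in Riyadh → 08:41 UTC.
Add 15 hours 50 minutes leg 2 → 00:31 UTC (Jan 26).
Rome is UTC+1:00, so local arrival = 00:31 + 1:00 = 01:31 on Jan 26.

01:31 on January 26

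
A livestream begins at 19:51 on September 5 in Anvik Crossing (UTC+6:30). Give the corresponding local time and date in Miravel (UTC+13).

02:21 on Sep 6

In UTC: 19:51 − 6:30 = 13:21 on Sep 5.
Miravel is UTC+13:00: 13:21 + 13:00 = 02:21 on Sep 6.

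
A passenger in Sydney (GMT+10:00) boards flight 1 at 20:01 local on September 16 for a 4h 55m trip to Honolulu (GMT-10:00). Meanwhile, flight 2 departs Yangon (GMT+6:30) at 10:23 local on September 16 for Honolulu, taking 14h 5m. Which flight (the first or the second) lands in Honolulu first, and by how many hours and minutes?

Flight 1 in UTC: 20:01 − 10:00 = 10:01 on Sep 16.
+4 hours 55 minutes → arrive 14:56 UTC on Sep 16.
Flight 2 in UTC: 10:23 − 6:30 = 03:53 on Sep 16.
+14 hours and 5 minutes → arrive 17:58 UTC on Sep 16.
Flight 1 lands earlier by 3 hours 2 minutes.

the first, by 3 hours 2 minutes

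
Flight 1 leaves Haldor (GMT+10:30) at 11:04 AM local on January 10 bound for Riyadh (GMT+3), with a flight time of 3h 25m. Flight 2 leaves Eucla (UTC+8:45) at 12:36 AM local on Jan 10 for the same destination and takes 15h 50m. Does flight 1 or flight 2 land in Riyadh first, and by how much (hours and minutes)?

the first, by 3 hours 42 minutes

Flight 1 in UTC: 11:04 AM − 10:30 = 12:34 AM on Jan 10.
+3 hours 25 minutes → arrive 3:59 AM UTC on Jan 10.
Flight 2 in UTC: 12:36 AM − 8:45 = 3:51 PM on Jan 9.
+15 hours 50 minutes → arrive 7:41 AM UTC on Jan 10.
Flight 1 lands earlier by 3 hours 42 minutes.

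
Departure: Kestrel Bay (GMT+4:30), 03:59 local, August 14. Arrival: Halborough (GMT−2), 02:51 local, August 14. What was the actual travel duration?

Halborough is 6:30 behind Kestrel Bay.
Clock-face elapsed time (ignoring zones) is −1 hour 8 minutes.
Actual elapsed = −1 hour 8 minutes + 6:30 = 5 hours 22 minutes.

5 hours 22 minutes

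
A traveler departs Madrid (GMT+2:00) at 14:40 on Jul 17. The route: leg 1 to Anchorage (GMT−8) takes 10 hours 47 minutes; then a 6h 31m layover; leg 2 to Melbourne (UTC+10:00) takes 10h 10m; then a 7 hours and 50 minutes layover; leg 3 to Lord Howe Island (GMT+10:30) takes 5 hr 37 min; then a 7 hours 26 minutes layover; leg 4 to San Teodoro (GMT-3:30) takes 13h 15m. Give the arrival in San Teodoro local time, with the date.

22:46 on July 19

Convert departure to UTC: 14:40 − 2:00 = 12:40 UTC on Jul 17.
Add 10 hours 47 minutes leg 1 → 23:27 UTC.
Add 6 hours 31 minutes layover in Anchorage → 05:58 UTC (Jul 18).
Add 10 hours 10 minutes leg 2 → 16:08 UTC.
Add 7 hours and 50 minutes layover in Melbourne → 23:58 UTC.
Add 5 hours 37 minutes leg 3 → 05:35 UTC (Jul 19).
Add 7 hours and 26 minutes layover in Lord Howe Island → 13:01 UTC.
Add 13 hours and 15 minutes leg 4 → 02:16 UTC (Jul 20).
San Teodoro is UTC−3:30, so local arrival = 02:16 − 3:30 = 22:46 on Jul 19.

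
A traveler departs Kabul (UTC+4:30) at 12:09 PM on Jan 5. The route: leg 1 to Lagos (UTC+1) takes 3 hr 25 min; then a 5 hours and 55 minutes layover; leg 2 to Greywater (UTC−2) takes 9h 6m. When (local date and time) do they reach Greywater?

12:05 AM on Jan 6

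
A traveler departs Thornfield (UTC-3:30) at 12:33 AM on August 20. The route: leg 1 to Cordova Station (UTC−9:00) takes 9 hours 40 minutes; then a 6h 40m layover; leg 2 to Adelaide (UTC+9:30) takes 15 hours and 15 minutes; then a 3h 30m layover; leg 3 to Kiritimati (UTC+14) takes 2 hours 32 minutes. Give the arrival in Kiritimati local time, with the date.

Convert departure to UTC: 12:33 AM + 3:30 = 4:03 AM UTC on Aug 20.
Add 9 hours 40 minutes leg 1 → 1:43 PM UTC.
Add 6 hours and 40 minutes layover in Cordova Station → 8:23 PM UTC.
Add 15 hours 15 minutes leg 2 → 11:38 AM UTC (Aug 21).
Add 3 hours and 30 minutes layover in Adelaide → 3:08 PM UTC.
Add 2 hours 32 minutes leg 3 → 5:40 PM UTC.
Kiritimati is UTC+14:00, so local arrival = 5:40 PM + 14:00 = 7:40 AM on Aug 22.

7:40 AM on August 22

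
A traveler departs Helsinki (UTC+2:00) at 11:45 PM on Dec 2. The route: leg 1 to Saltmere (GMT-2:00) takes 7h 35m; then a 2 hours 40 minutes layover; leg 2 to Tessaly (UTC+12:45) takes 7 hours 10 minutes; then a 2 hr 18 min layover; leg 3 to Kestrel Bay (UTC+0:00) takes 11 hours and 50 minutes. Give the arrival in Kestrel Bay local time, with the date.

5:18 AM on December 4

Convert departure to UTC: 11:45 PM − 2:00 = 9:45 PM UTC on Dec 2.
Add 7 hours 35 minutes leg 1 → 5:20 AM UTC (Dec 3).
Add 2 hours and 40 minutes layover in Saltmere → 8:00 AM UTC.
Add 7 hours and 10 minutes leg 2 → 3:10 PM UTC.
Add 2 hours 18 minutes layover in Tessaly → 5:28 PM UTC.
Add 11 hours 50 minutes leg 3 → 5:18 AM UTC (Dec 4).
Kestrel Bay is UTC+0, so local arrival is the same: 5:18 AM on Dec 4.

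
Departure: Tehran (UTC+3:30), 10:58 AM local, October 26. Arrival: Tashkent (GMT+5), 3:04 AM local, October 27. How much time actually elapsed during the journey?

14 hours 36 minutes

Departure in UTC: 10:58 AM − 3:30 = 7:28 AM on Oct 26.
Arrival in UTC: 3:04 AM − 5:00 = 10:04 PM on Oct 26.
Elapsed = 10:04 PM − 7:28 AM = 14 hours 36 minutes.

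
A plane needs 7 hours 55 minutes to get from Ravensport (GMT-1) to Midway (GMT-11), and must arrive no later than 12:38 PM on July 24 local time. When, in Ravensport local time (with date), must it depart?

Target arrival in UTC: 12:38 PM + 11:00 = 11:38 PM on Jul 24.
Subtract 7 hours 55 minutes → departure 3:43 PM UTC on Jul 24.
Ravensport is UTC−1:00: 3:43 PM − 1:00 = 2:43 PM on Jul 24.

2:43 PM on Jul 24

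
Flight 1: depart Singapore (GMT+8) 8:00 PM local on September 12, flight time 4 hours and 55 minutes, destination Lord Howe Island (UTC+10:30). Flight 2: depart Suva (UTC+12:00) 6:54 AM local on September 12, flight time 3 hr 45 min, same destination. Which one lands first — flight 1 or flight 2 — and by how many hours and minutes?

Flight 1 in UTC: 8:00 PM − 8:00 = 12:00 PM on Sep 12.
+4 hours and 55 minutes → arrive 4:55 PM UTC on Sep 12.
Flight 2 in UTC: 6:54 AM − 12:00 = 6:54 PM on Sep 11.
+3 hours and 45 minutes → arrive 10:39 PM UTC on Sep 11.
Flight 2 lands earlier by 18 hours 16 minutes.

the second, by 18 hours 16 minutes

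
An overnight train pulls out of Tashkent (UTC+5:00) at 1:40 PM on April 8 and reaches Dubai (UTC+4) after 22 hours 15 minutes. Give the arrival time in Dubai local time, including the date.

10:55 AM on April 9

Dubai is 1:00 behind Tashkent.
After 22 hours 15 minutes it is 11:55 AM (Apr 9) in Tashkent.
Shift by the zone difference: 11:55 AM − 1:00 = 10:55 AM on Apr 9 in Dubai.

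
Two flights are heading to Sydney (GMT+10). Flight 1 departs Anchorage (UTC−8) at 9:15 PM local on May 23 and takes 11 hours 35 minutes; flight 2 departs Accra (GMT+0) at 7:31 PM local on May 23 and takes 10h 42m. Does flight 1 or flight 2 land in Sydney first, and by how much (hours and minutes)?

Flight 1 in UTC: 9:15 PM + 8:00 = 5:15 AM on May 24.
+11 hours and 35 minutes → arrive 4:50 PM UTC on May 24.
Flight 2 departs at 7:31 PM UTC (May 23).
+10 hours 42 minutes → arrive 6:13 AM UTC on May 24.
Flight 2 lands earlier by 10 hours 37 minutes.

the second, by 10 hours 37 minutes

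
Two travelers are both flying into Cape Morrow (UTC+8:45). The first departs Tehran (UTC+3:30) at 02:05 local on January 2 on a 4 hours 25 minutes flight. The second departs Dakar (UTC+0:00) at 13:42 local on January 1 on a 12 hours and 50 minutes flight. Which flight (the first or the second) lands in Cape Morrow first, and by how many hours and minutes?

Flight 1 in UTC: 02:05 − 3:30 = 22:35 on Jan 1.
+4 hours and 25 minutes → arrive 03:00 UTC on Jan 2.
Flight 2 departs at 13:42 UTC (Jan 1).
+12 hours 50 minutes → arrive 02:32 UTC on Jan 2.
Flight 2 lands earlier by 28 minutes.

the second, by 28 minutes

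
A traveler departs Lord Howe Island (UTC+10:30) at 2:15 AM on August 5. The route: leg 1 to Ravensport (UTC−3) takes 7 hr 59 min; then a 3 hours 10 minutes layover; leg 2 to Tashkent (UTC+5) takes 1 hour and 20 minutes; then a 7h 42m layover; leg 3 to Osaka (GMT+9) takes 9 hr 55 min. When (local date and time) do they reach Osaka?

Convert departure to UTC: 2:15 AM − 10:30 = 3:45 PM UTC on Aug 4.
Add 7 hours 59 minutes leg 1 → 11:44 PM UTC.
Add 3 hours 10 minutes layover in Ravensport → 2:54 AM UTC (Aug 5).
Add 1 hour 20 minutes leg 2 → 4:14 AM UTC.
Add 7 hours and 42 minutes layover in Tashkent → 11:56 AM UTC.
Add 9 hours 55 minutes leg 3 → 9:51 PM UTC.
Osaka is UTC+9:00, so local arrival = 9:51 PM + 9:00 = 6:51 AM on Aug 6.

6:51 AM on August 6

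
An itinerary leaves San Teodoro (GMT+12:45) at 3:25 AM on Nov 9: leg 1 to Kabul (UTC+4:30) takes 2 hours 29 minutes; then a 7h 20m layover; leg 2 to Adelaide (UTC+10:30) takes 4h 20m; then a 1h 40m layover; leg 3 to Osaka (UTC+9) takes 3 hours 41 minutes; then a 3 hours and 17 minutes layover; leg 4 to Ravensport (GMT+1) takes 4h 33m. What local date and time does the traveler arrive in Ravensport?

7:00 PM on Nov 9

Convert departure to UTC: 3:25 AM − 12:45 = 2:40 PM UTC on Nov 8.
Add 2 hours 29 minutes leg 1 → 5:09 PM UTC.
Add 7 hours and 20 minutes layover in Kabul → 12:29 AM UTC (Nov 9).
Add 4 hours and 20 minutes leg 2 → 4:49 AM UTC.
Add 1 hour and 40 minutes layover in Adelaide → 6:29 AM UTC.
Add 3 hours 41 minutes leg 3 → 10:10 AM UTC.
Add 3 hours and 17 minutes layover in Osaka → 1:27 PM UTC.
Add 4 hours and 33 minutes leg 4 → 6:00 PM UTC.
Ravensport is UTC+1:00, so local arrival = 6:00 PM + 1:00 = 7:00 PM on Nov 9.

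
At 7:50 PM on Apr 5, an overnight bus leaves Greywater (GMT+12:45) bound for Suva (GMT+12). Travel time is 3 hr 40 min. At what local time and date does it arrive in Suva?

10:45 PM on April 5

Convert departure to UTC: 7:50 PM − 12:45 = 7:05 AM UTC on Apr 5.
Add 3 hours and 40 minutes travel time → 10:45 AM UTC.
Suva is UTC+12:00, so local arrival = 10:45 AM + 12:00 = 10:45 PM on Apr 5.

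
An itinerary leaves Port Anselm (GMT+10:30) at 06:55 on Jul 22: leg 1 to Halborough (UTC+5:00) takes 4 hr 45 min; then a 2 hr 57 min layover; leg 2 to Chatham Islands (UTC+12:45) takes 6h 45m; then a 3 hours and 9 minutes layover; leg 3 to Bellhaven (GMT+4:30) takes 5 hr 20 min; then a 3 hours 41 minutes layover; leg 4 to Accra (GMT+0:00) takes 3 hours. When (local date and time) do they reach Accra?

02:02 on July 23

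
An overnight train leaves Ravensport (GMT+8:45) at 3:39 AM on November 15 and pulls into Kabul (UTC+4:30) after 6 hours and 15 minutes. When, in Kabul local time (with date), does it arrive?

Kabul is 4:15 behind Ravensport.
After 6 hours 15 minutes it is 9:54 AM in Ravensport.
Shift by the zone difference: 9:54 AM − 4:15 = 5:39 AM on Nov 15 in Kabul.

5:39 AM on Nov 15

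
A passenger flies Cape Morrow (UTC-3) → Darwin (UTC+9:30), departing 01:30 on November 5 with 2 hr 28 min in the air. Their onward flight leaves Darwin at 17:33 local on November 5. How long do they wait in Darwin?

Convert departure to UTC: 01:30 + 3:00 = 04:30 UTC on Nov 5.
Add 2 hours 28 minutes flight time → 06:58 UTC.
Darwin is UTC+9:30, so local arrival = 06:58 + 9:30 = 16:28 on Nov 5.
Layover = 17:33 − 16:28 = 1 hour 5 minutes.

1 hour 5 minutes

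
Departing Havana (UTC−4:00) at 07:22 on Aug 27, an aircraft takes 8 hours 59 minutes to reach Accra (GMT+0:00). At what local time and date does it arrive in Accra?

20:21 on August 27

Convert departure to UTC: 07:22 + 4:00 = 11:22 UTC on Aug 27.
Add 8 hours and 59 minutes travel time → 20:21 UTC.
Accra is UTC+0, so local arrival is the same: 20:21 on Aug 27.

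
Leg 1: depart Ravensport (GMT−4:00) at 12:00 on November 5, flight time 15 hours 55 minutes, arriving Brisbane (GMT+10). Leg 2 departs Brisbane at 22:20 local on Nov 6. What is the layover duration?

4 hours 25 minutes

Convert departure to UTC: 12:00 + 4:00 = 16:00 UTC on Nov 5.
Add 15 hours and 55 minutes flight time → 07:55 UTC (Nov 6).
Brisbane is UTC+10:00, so local arrival = 07:55 + 10:00 = 17:55 on Nov 6.
Layover = 22:20 − 17:55 = 4 hours 25 minutes.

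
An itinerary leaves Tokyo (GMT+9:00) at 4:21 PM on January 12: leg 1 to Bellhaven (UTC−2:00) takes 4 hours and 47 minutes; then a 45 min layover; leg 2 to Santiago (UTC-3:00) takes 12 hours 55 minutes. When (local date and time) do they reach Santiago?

10:48 PM on January 12

Convert departure to UTC: 4:21 PM − 9:00 = 7:21 AM UTC on Jan 12.
Add 4 hours 47 minutes leg 1 → 12:08 PM UTC.
Add 45 minutes layover in Bellhaven → 12:53 PM UTC.
Add 12 hours 55 minutes leg 2 → 1:48 AM UTC (Jan 13).
Santiago is UTC−3:00, so local arrival = 1:48 AM − 3:00 = 10:48 PM on Jan 12.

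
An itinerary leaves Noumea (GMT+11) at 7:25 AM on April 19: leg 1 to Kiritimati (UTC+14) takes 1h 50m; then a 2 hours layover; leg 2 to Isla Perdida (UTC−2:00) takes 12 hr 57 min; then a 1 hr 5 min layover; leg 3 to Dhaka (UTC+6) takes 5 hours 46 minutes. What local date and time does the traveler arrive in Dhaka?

2:03 AM on April 20

Convert departure to UTC: 7:25 AM − 11:00 = 8:25 PM UTC on Apr 18.
Add 1 hour and 50 minutes leg 1 → 10:15 PM UTC.
Add 2 hours layover in Kiritimati → 12:15 AM UTC (Apr 19).
Add 12 hours 57 minutes leg 2 → 1:12 PM UTC.
Add 1 hour and 5 minutes layover in Isla Perdida → 2:17 PM UTC.
Add 5 hours and 46 minutes leg 3 → 8:03 PM UTC.
Dhaka is UTC+6:00, so local arrival = 8:03 PM + 6:00 = 2:03 AM on Apr 20.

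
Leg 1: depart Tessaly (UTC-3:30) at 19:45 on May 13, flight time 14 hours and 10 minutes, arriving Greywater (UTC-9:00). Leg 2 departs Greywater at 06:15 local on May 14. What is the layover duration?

Convert departure to UTC: 19:45 + 3:30 = 23:15 UTC on May 13.
Add 14 hours and 10 minutes flight time → 13:25 UTC (May 14).
Greywater is UTC−9:00, so local arrival = 13:25 − 9:00 = 04:25 on May 14.
Layover = 06:15 − 04:25 = 1 hour 50 minutes.

1 hour 50 minutes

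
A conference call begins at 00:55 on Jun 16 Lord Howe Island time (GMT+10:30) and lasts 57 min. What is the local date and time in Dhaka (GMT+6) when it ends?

Convert start to UTC: 00:55 − 10:30 = 14:25 UTC on Jun 15.
Add 57 minutes duration → 15:22 UTC.
Dhaka is UTC+6:00, so local end time = 15:22 + 6:00 = 21:22 on Jun 15.

21:22 on June 15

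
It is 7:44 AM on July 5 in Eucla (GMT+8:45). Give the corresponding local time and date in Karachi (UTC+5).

3:59 AM on Jul 5

In UTC: 7:44 AM − 8:45 = 10:59 PM on Jul 4.
Karachi is UTC+5:00: 10:59 PM + 5:00 = 3:59 AM on Jul 5.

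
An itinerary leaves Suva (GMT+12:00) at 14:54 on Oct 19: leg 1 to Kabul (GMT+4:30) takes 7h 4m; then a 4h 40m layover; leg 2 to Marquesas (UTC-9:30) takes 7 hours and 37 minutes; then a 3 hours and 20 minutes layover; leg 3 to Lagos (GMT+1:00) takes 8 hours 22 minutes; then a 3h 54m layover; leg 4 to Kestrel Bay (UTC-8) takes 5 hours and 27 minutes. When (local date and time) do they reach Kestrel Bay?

11:18 on Oct 20

Convert departure to UTC: 14:54 − 12:00 = 02:54 UTC on Oct 19.
Add 7 hours 4 minutes leg 1 → 09:58 UTC.
Add 4 hours and 40 minutes layover in Kabul → 14:38 UTC.
Add 7 hours 37 minutes leg 2 → 22:15 UTC.
Add 3 hours 20 minutes layover in Marquesas → 01:35 UTC (Oct 20).
Add 8 hours 22 minutes leg 3 → 09:57 UTC.
Add 3 hours and 54 minutes layover in Lagos → 13:51 UTC.
Add 5 hours 27 minutes leg 4 → 19:18 UTC.
Kestrel Bay is UTC−8:00, so local arrival = 19:18 − 8:00 = 11:18 on Oct 20.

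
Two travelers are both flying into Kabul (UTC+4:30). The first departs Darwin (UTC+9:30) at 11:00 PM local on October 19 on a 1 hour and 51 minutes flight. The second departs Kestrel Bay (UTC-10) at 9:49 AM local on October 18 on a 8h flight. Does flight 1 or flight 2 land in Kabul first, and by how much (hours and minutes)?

the second, by 11 hours 32 minutes

Flight 1 in UTC: 11:00 PM − 9:30 = 1:30 PM on Oct 19.
+1 hour and 51 minutes → arrive 3:21 PM UTC on Oct 19.
Flight 2 in UTC: 9:49 AM + 10:00 = 7:49 PM on Oct 18.
+8 hours → arrive 3:49 AM UTC on Oct 19.
Flight 2 lands earlier by 11 hours 32 minutes.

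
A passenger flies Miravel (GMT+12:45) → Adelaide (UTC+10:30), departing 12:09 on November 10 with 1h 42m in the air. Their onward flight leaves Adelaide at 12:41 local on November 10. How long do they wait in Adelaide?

Convert departure to UTC: 12:09 − 12:45 = 23:24 UTC on Nov 9.
Add 1 hour and 42 minutes flight time → 01:06 UTC (Nov 10).
Adelaide is UTC+10:30, so local arrival = 01:06 + 10:30 = 11:36 on Nov 10.
Layover = 12:41 − 11:36 = 1 hour 5 minutes.

1 hour 5 minutes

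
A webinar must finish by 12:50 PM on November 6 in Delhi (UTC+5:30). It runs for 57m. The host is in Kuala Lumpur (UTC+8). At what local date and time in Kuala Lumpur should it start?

Target end time in UTC: 12:50 PM − 5:30 = 7:20 AM on Nov 6.
Subtract 57 minutes → start 6:23 AM UTC on Nov 6.
Kuala Lumpur is UTC+8:00: 6:23 AM + 8:00 = 2:23 PM on Nov 6.

2:23 PM on Nov 6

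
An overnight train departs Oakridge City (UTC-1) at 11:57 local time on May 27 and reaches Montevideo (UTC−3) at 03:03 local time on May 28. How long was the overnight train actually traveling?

17 hours 6 minutes

Departure in UTC: 11:57 + 1:00 = 12:57 on May 27.
Arrival in UTC: 03:03 + 3:00 = 06:03 on May 28.
Elapsed = 06:03 − 12:57 (+1 day) = 17 hours 6 minutes.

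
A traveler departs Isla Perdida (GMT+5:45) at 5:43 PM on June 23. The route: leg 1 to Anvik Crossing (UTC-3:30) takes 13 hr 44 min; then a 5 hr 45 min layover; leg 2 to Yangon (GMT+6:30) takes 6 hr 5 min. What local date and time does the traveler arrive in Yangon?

8:02 PM on June 24

Convert departure to UTC: 5:43 PM − 5:45 = 11:58 AM UTC on Jun 23.
Add 13 hours 44 minutes leg 1 → 1:42 AM UTC (Jun 24).
Add 5 hours and 45 minutes layover in Anvik Crossing → 7:27 AM UTC.
Add 6 hours 5 minutes leg 2 → 1:32 PM UTC.
Yangon is UTC+6:30, so local arrival = 1:32 PM + 6:30 = 8:02 PM on Jun 24.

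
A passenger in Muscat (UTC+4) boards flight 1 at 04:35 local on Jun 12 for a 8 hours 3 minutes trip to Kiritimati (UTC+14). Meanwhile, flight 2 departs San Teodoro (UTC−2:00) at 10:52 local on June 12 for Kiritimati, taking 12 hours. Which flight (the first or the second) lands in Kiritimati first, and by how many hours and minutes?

the first, by 16 hours 14 minutes

Flight 1 in UTC: 04:35 − 4:00 = 00:35 on Jun 12.
+8 hours and 3 minutes → arrive 08:38 UTC on Jun 12.
Flight 2 in UTC: 10:52 + 2:00 = 12:52 on Jun 12.
+12 hours → arrive 00:52 UTC on Jun 13.
Flight 1 lands earlier by 16 hours 14 minutes.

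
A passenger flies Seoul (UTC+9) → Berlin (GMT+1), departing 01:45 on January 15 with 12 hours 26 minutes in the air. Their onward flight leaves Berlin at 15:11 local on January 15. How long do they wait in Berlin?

Convert departure to UTC: 01:45 − 9:00 = 16:45 UTC on Jan 14.
Add 12 hours and 26 minutes flight time → 05:11 UTC (Jan 15).
Berlin is UTC+1:00, so local arrival = 05:11 + 1:00 = 06:11 on Jan 15.
Layover = 15:11 − 06:11 = 9 hours.

9 hours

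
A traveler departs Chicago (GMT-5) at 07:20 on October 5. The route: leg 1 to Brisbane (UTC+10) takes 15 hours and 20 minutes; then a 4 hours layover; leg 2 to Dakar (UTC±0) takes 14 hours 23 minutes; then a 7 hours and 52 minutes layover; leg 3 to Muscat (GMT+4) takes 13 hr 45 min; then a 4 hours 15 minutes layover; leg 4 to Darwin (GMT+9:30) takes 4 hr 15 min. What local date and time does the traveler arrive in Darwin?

13:40 on Oct 8

Convert departure to UTC: 07:20 + 5:00 = 12:20 UTC on Oct 5.
Add 15 hours and 20 minutes leg 1 → 03:40 UTC (Oct 6).
Add 4 hours layover in Brisbane → 07:40 UTC.
Add 14 hours 23 minutes leg 2 → 22:03 UTC.
Add 7 hours and 52 minutes layover in Dakar → 05:55 UTC (Oct 7).
Add 13 hours 45 minutes leg 3 → 19:40 UTC.
Add 4 hours and 15 minutes layover in Muscat → 23:55 UTC.
Add 4 hours 15 minutes leg 4 → 04:10 UTC (Oct 8).
Darwin is UTC+9:30, so local arrival = 04:10 + 9:30 = 13:40 on Oct 8.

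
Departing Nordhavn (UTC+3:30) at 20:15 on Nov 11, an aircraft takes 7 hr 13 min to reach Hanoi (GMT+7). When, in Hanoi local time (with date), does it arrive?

Hanoi is 3:30 ahead of Nordhavn.
After 7 hours and 13 minutes it is 03:28 (Nov 12) in Nordhavn.
Shift by the zone difference: 03:28 + 3:30 = 06:58 on Nov 12 in Hanoi.

06:58 on Nov 12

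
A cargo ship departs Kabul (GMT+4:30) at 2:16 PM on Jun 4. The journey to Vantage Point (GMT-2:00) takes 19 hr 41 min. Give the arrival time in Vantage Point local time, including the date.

Convert departure to UTC: 2:16 PM − 4:30 = 9:46 AM UTC on Jun 4.
Add 19 hours and 41 minutes travel time → 5:27 AM UTC (Jun 5).
Vantage Point is UTC−2:00, so local arrival = 5:27 AM − 2:00 = 3:27 AM on Jun 5.

3:27 AM on Jun 5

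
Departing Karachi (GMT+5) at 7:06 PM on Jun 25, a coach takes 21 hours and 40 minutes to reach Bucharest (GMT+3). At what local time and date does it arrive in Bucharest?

Convert departure to UTC: 7:06 PM − 5:00 = 2:06 PM UTC on Jun 25.
Add 21 hours 40 minutes travel time → 11:46 AM UTC (Jun 26).
Bucharest is UTC+3:00, so local arrival = 11:46 AM + 3:00 = 2:46 PM on Jun 26.

2:46 PM on June 26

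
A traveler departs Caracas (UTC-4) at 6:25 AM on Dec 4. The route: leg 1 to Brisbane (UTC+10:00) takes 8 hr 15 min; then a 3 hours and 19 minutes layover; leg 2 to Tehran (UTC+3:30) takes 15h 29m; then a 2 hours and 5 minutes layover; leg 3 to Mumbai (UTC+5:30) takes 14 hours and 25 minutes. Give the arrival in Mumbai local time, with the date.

11:28 AM on Dec 6

Convert departure to UTC: 6:25 AM + 4:00 = 10:25 AM UTC on Dec 4.
Add 8 hours and 15 minutes leg 1 → 6:40 PM UTC.
Add 3 hours 19 minutes layover in Brisbane → 9:59 PM UTC.
Add 15 hours 29 minutes leg 2 → 1:28 PM UTC (Dec 5).
Add 2 hours and 5 minutes layover in Tehran → 3:33 PM UTC.
Add 14 hours and 25 minutes leg 3 → 5:58 AM UTC (Dec 6).
Mumbai is UTC+5:30, so local arrival = 5:58 AM + 5:30 = 11:28 AM on Dec 6.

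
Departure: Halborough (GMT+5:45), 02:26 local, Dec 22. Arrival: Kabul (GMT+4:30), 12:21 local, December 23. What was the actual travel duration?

35 hours 10 minutes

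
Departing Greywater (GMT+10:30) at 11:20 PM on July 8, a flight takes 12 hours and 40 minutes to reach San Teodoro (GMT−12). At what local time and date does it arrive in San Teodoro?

Convert departure to UTC: 11:20 PM − 10:30 = 12:50 PM UTC on Jul 8.
Add 12 hours and 40 minutes travel time → 1:30 AM UTC (Jul 9).
San Teodoro is UTC−12:00, so local arrival = 1:30 AM − 12:00 = 1:30 PM on Jul 8.

1:30 PM on July 8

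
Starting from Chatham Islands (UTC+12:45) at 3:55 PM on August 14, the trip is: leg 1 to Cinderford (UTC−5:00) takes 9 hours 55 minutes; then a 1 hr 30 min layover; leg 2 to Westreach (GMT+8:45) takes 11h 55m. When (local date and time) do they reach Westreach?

Convert departure to UTC: 3:55 PM − 12:45 = 3:10 AM UTC on Aug 14.
Add 9 hours 55 minutes leg 1 → 1:05 PM UTC.
Add 1 hour and 30 minutes layover in Cinderford → 2:35 PM UTC.
Add 11 hours and 55 minutes leg 2 → 2:30 AM UTC (Aug 15).
Westreach is UTC+8:45, so local arrival = 2:30 AM + 8:45 = 11:15 AM on Aug 15.

11:15 AM on August 15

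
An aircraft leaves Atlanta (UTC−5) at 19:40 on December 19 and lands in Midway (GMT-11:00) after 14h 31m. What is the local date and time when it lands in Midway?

04:11 on Dec 20

Convert departure to UTC: 19:40 + 5:00 = 00:40 UTC on Dec 20.
Add 14 hours and 31 minutes travel time → 15:11 UTC.
Midway is UTC−11:00, so local arrival = 15:11 − 11:00 = 04:11 on Dec 20.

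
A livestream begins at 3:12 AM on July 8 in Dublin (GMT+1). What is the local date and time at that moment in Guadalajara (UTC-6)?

Guadalajara is 7:00 behind Dublin.
Shift by the zone difference: 3:12 AM − 7:00 = 8:12 PM on Jul 7 in Guadalajara.

8:12 PM on July 7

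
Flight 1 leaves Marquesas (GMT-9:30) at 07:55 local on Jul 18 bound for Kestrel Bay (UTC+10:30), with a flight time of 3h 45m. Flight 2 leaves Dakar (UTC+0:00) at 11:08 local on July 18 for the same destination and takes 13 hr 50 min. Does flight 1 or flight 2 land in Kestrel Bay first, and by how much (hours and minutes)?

the first, by 3 hours 48 minutes

Flight 1 in UTC: 07:55 + 9:30 = 17:25 on Jul 18.
+3 hours and 45 minutes → arrive 21:10 UTC on Jul 18.
Flight 2 departs at 11:08 UTC (Jul 18).
+13 hours and 50 minutes → arrive 00:58 UTC on Jul 19.
Flight 1 lands earlier by 3 hours 48 minutes.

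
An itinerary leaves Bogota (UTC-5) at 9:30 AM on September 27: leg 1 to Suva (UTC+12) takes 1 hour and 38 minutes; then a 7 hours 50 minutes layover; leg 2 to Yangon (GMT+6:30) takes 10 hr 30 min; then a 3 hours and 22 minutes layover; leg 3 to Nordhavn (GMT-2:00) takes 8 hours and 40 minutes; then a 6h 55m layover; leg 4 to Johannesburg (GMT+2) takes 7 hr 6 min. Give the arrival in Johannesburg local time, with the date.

Convert departure to UTC: 9:30 AM + 5:00 = 2:30 PM UTC on Sep 27.
Add 1 hour 38 minutes leg 1 → 4:08 PM UTC.
Add 7 hours 50 minutes layover in Suva → 11:58 PM UTC.
Add 10 hours 30 minutes leg 2 → 10:28 AM UTC (Sep 28).
Add 3 hours and 22 minutes layover in Yangon → 1:50 PM UTC.
Add 8 hours 40 minutes leg 3 → 10:30 PM UTC.
Add 6 hours and 55 minutes layover in Nordhavn → 5:25 AM UTC (Sep 29).
Add 7 hours 6 minutes leg 4 → 12:31 PM UTC.
Johannesburg is UTC+2:00, so local arrival = 12:31 PM + 2:00 = 2:31 PM on Sep 29.

2:31 PM on September 29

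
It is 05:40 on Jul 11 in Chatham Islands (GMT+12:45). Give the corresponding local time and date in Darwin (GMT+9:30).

In UTC: 05:40 − 12:45 = 16:55 on Jul 10.
Darwin is UTC+9:30: 16:55 + 9:30 = 02:25 on Jul 11.

02:25 on July 11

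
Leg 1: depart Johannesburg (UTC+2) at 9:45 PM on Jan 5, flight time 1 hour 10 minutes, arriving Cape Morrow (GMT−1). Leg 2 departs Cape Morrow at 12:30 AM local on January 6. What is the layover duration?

4 hours 35 minutes

Convert departure to UTC: 9:45 PM − 2:00 = 7:45 PM UTC on Jan 5.
Add 1 hour 10 minutes flight time → 8:55 PM UTC.
Cape Morrow is UTC−1:00, so local arrival = 8:55 PM − 1:00 = 7:55 PM on Jan 5.
Layover = 12:30 AM − 7:55 PM (+1 day) = 4 hours 35 minutes.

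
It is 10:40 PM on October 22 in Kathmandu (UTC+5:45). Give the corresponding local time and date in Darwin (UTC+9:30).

2:25 AM on October 23

In UTC: 10:40 PM − 5:45 = 4:55 PM on Oct 22.
Darwin is UTC+9:30: 4:55 PM + 9:30 = 2:25 AM on Oct 23.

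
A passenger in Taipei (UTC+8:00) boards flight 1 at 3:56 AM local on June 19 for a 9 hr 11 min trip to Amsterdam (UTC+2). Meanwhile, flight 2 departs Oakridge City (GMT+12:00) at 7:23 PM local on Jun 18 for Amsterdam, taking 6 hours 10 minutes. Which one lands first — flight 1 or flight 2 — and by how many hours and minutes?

Flight 1 in UTC: 3:56 AM − 8:00 = 7:56 PM on Jun 18.
+9 hours and 11 minutes → arrive 5:07 AM UTC on Jun 19.
Flight 2 in UTC: 7:23 PM − 12:00 = 7:23 AM on Jun 18.
+6 hours and 10 minutes → arrive 1:33 PM UTC on Jun 18.
Flight 2 lands earlier by 15 hours 34 minutes.

the second, by 15 hours 34 minutes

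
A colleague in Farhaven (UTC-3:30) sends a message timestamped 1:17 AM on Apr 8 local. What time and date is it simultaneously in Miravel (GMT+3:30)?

In UTC: 1:17 AM + 3:30 = 4:47 AM on Apr 8.
Miravel is UTC+3:30: 4:47 AM + 3:30 = 8:17 AM on Apr 8.

8:17 AM on Apr 8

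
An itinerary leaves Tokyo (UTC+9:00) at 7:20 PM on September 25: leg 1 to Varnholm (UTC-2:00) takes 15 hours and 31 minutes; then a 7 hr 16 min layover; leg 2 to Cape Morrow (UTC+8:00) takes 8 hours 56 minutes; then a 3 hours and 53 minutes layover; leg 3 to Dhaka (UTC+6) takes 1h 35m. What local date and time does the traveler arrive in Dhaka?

Convert departure to UTC: 7:20 PM − 9:00 = 10:20 AM UTC on Sep 25.
Add 15 hours and 31 minutes leg 1 → 1:51 AM UTC (Sep 26).
Add 7 hours and 16 minutes layover in Varnholm → 9:07 AM UTC.
Add 8 hours and 56 minutes leg 2 → 6:03 PM UTC.
Add 3 hours 53 minutes layover in Cape Morrow → 9:56 PM UTC.
Add 1 hour and 35 minutes leg 3 → 11:31 PM UTC.
Dhaka is UTC+6:00, so local arrival = 11:31 PM + 6:00 = 5:31 AM on Sep 27.

5:31 AM on September 27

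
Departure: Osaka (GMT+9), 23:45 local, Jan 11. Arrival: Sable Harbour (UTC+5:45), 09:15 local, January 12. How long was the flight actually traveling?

Departure in UTC: 23:45 − 9:00 = 14:45 on Jan 11.
Arrival in UTC: 09:15 − 5:45 = 03:30 on Jan 12.
Elapsed = 03:30 − 14:45 (+1 day) = 12 hours 45 minutes.

12 hours 45 minutes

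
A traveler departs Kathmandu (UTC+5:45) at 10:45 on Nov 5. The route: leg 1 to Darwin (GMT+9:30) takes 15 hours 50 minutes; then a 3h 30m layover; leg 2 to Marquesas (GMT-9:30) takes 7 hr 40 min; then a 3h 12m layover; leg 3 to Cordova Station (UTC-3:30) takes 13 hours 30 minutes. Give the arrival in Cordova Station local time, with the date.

Convert departure to UTC: 10:45 − 5:45 = 05:00 UTC on Nov 5.
Add 15 hours and 50 minutes leg 1 → 20:50 UTC.
Add 3 hours and 30 minutes layover in Darwin → 00:20 UTC (Nov 6).
Add 7 hours and 40 minutes leg 2 → 08:00 UTC.
Add 3 hours 12 minutes layover in Marquesas → 11:12 UTC.
Add 13 hours and 30 minutes leg 3 → 00:42 UTC (Nov 7).
Cordova Station is UTC−3:30, so local arrival = 00:42 − 3:30 = 21:12 on Nov 6.

21:12 on Nov 6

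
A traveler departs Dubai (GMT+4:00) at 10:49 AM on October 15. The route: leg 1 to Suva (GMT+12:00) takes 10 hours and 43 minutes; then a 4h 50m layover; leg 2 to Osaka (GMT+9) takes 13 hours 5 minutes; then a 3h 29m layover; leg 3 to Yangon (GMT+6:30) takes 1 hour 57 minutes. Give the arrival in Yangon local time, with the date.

11:23 PM on October 16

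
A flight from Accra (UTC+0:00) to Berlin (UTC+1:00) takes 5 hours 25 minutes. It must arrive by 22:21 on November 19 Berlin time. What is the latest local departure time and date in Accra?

15:56 on Nov 19

Target arrival in UTC: 22:21 − 1:00 = 21:21 on Nov 19.
Subtract 5 hours and 25 minutes → departure 15:56 UTC on Nov 19.
Accra is UTC+0, so departure is 15:56 on Nov 19.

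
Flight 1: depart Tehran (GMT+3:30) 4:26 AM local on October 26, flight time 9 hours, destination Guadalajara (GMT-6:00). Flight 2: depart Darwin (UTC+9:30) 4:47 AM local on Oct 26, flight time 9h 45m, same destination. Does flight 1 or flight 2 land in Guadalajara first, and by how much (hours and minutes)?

Flight 1 in UTC: 4:26 AM − 3:30 = 12:56 AM on Oct 26.
+9 hours → arrive 9:56 AM UTC on Oct 26.
Flight 2 in UTC: 4:47 AM − 9:30 = 7:17 PM on Oct 25.
+9 hours and 45 minutes → arrive 5:02 AM UTC on Oct 26.
Flight 2 lands earlier by 4 hours 54 minutes.

the second, by 4 hours 54 minutes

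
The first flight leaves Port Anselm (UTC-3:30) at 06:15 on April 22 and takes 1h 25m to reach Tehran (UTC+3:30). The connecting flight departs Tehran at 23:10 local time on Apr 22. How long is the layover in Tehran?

8 hours 30 minutes

Convert departure to UTC: 06:15 + 3:30 = 09:45 UTC on Apr 22.
Add 1 hour 25 minutes flight time → 11:10 UTC.
Tehran is UTC+3:30, so local arrival = 11:10 + 3:30 = 14:40 on Apr 22.
Layover = 23:10 − 14:40 = 8 hours 30 minutes.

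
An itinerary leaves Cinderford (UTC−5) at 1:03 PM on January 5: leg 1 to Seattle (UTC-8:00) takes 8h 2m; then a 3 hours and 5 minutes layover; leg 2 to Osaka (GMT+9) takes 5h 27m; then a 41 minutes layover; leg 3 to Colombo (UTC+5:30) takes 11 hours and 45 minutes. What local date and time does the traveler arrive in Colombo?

Convert departure to UTC: 1:03 PM + 5:00 = 6:03 PM UTC on Jan 5.
Add 8 hours and 2 minutes leg 1 → 2:05 AM UTC (Jan 6).
Add 3 hours and 5 minutes layover in Seattle → 5:10 AM UTC.
Add 5 hours and 27 minutes leg 2 → 10:37 AM UTC.
Add 41 minutes layover in Osaka → 11:18 AM UTC.
Add 11 hours and 45 minutes leg 3 → 11:03 PM UTC.
Colombo is UTC+5:30, so local arrival = 11:03 PM + 5:30 = 4:33 AM on Jan 7.

4:33 AM on Jan 7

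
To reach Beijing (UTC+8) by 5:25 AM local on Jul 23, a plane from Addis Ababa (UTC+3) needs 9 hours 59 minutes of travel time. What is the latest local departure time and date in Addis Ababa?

2:26 PM on July 22

Target arrival in UTC: 5:25 AM − 8:00 = 9:25 PM on Jul 22.
Subtract 9 hours 59 minutes → departure 11:26 AM UTC on Jul 22.
Addis Ababa is UTC+3:00: 11:26 AM + 3:00 = 2:26 PM on Jul 22.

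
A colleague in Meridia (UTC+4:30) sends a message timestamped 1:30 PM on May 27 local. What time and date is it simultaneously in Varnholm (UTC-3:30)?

Varnholm is 8:00 behind Meridia.
Shift by the zone difference: 1:30 PM − 8:00 = 5:30 AM on May 27 in Varnholm.

5:30 AM on May 27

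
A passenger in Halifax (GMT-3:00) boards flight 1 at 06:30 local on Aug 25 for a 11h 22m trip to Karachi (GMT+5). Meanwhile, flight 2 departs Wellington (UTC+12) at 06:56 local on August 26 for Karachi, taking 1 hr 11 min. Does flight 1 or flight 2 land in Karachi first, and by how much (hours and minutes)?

Flight 1 in UTC: 06:30 + 3:00 = 09:30 on Aug 25.
+11 hours 22 minutes → arrive 20:52 UTC on Aug 25.
Flight 2 in UTC: 06:56 − 12:00 = 18:56 on Aug 25.
+1 hour 11 minutes → arrive 20:07 UTC on Aug 25.
Flight 2 lands earlier by 45 minutes.

the second, by 45 minutes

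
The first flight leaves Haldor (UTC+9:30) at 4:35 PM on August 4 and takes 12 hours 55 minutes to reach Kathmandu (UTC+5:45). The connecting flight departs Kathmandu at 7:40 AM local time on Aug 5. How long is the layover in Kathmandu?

Convert departure to UTC: 4:35 PM − 9:30 = 7:05 AM UTC on Aug 4.
Add 12 hours 55 minutes flight time → 8:00 PM UTC.
Kathmandu is UTC+5:45, so local arrival = 8:00 PM + 5:45 = 1:45 AM on Aug 5.
Layover = 7:40 AM − 1:45 AM = 5 hours 55 minutes.

5 hours 55 minutes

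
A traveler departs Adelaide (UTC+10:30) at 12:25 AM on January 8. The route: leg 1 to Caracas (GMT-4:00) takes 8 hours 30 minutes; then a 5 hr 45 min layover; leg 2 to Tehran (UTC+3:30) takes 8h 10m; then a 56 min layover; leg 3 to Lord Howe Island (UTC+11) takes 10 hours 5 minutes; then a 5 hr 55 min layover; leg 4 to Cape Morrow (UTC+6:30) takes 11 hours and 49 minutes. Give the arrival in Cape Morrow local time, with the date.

Convert departure to UTC: 12:25 AM − 10:30 = 1:55 PM UTC on Jan 7.
Add 8 hours 30 minutes leg 1 → 10:25 PM UTC.
Add 5 hours and 45 minutes layover in Caracas → 4:10 AM UTC (Jan 8).
Add 8 hours 10 minutes leg 2 → 12:20 PM UTC.
Add 56 minutes layover in Tehran → 1:16 PM UTC.
Add 10 hours and 5 minutes leg 3 → 11:21 PM UTC.
Add 5 hours and 55 minutes layover in Lord Howe Island → 5:16 AM UTC (Jan 9).
Add 11 hours 49 minutes leg 4 → 5:05 PM UTC.
Cape Morrow is UTC+6:30, so local arrival = 5:05 PM + 6:30 = 11:35 PM on Jan 9.

11:35 PM on Jan 9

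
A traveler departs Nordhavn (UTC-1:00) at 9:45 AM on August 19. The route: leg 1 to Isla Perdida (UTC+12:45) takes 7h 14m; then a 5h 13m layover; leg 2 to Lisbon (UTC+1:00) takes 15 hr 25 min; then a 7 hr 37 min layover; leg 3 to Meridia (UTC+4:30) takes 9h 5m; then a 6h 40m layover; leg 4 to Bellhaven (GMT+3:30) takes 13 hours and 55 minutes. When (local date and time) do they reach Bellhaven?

Convert departure to UTC: 9:45 AM + 1:00 = 10:45 AM UTC on Aug 19.
Add 7 hours 14 minutes leg 1 → 5:59 PM UTC.
Add 5 hours and 13 minutes layover in Isla Perdida → 11:12 PM UTC.
Add 15 hours and 25 minutes leg 2 → 2:37 PM UTC (Aug 20).
Add 7 hours 37 minutes layover in Lisbon → 10:14 PM UTC.
Add 9 hours and 5 minutes leg 3 → 7:19 AM UTC (Aug 21).
Add 6 hours 40 minutes layover in Meridia → 1:59 PM UTC.
Add 13 hours and 55 minutes leg 4 → 3:54 AM UTC (Aug 22).
Bellhaven is UTC+3:30, so local arrival = 3:54 AM + 3:30 = 7:24 AM on Aug 22.

7:24 AM on August 22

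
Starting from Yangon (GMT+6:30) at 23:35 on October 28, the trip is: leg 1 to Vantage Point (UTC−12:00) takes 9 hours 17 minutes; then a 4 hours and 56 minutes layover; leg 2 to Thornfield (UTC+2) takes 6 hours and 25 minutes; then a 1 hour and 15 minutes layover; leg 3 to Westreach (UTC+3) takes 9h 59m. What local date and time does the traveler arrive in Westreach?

03:57 on October 30

Convert departure to UTC: 23:35 − 6:30 = 17:05 UTC on Oct 28.
Add 9 hours and 17 minutes leg 1 → 02:22 UTC (Oct 29).
Add 4 hours and 56 minutes layover in Vantage Point → 07:18 UTC.
Add 6 hours and 25 minutes leg 2 → 13:43 UTC.
Add 1 hour 15 minutes layover in Thornfield → 14:58 UTC.
Add 9 hours and 59 minutes leg 3 → 00:57 UTC (Oct 30).
Westreach is UTC+3:00, so local arrival = 00:57 + 3:00 = 03:57 on Oct 30.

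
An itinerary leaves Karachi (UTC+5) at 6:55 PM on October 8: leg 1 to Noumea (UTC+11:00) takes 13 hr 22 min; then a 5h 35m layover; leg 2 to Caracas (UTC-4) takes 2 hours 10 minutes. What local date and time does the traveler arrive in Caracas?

7:02 AM on October 9

Convert departure to UTC: 6:55 PM − 5:00 = 1:55 PM UTC on Oct 8.
Add 13 hours 22 minutes leg 1 → 3:17 AM UTC (Oct 9).
Add 5 hours and 35 minutes layover in Noumea → 8:52 AM UTC.
Add 2 hours 10 minutes leg 2 → 11:02 AM UTC.
Caracas is UTC−4:00, so local arrival = 11:02 AM − 4:00 = 7:02 AM on Oct 9.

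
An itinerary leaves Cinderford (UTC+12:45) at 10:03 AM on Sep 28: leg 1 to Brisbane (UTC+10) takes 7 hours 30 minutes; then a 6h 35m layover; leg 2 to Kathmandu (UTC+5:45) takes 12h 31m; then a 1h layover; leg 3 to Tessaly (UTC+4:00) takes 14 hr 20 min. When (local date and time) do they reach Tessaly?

7:14 PM on Sep 29

Convert departure to UTC: 10:03 AM − 12:45 = 9:18 PM UTC on Sep 27.
Add 7 hours and 30 minutes leg 1 → 4:48 AM UTC (Sep 28).
Add 6 hours 35 minutes layover in Brisbane → 11:23 AM UTC.
Add 12 hours and 31 minutes leg 2 → 11:54 PM UTC.
Add 1 hour layover in Kathmandu → 12:54 AM UTC (Sep 29).
Add 14 hours 20 minutes leg 3 → 3:14 PM UTC.
Tessaly is UTC+4:00, so local arrival = 3:14 PM + 4:00 = 7:14 PM on Sep 29.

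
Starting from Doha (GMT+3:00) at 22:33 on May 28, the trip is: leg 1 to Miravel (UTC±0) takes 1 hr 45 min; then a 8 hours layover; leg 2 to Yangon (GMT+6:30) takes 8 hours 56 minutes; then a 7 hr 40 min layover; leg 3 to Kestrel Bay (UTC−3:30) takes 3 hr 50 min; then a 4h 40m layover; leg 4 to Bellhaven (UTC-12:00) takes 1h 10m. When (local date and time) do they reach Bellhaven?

19:34 on May 29

Convert departure to UTC: 22:33 − 3:00 = 19:33 UTC on May 28.
Add 1 hour and 45 minutes leg 1 → 21:18 UTC.
Add 8 hours layover in Miravel → 05:18 UTC (May 29).
Add 8 hours 56 minutes leg 2 → 14:14 UTC.
Add 7 hours 40 minutes layover in Yangon → 21:54 UTC.
Add 3 hours and 50 minutes leg 3 → 01:44 UTC (May 30).
Add 4 hours 40 minutes layover in Kestrel Bay → 06:24 UTC.
Add 1 hour and 10 minutes leg 4 → 07:34 UTC.
Bellhaven is UTC−12:00, so local arrival = 07:34 − 12:00 = 19:34 on May 29.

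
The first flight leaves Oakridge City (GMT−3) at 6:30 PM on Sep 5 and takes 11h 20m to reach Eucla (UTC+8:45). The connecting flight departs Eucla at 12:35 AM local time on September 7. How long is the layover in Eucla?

7 hours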